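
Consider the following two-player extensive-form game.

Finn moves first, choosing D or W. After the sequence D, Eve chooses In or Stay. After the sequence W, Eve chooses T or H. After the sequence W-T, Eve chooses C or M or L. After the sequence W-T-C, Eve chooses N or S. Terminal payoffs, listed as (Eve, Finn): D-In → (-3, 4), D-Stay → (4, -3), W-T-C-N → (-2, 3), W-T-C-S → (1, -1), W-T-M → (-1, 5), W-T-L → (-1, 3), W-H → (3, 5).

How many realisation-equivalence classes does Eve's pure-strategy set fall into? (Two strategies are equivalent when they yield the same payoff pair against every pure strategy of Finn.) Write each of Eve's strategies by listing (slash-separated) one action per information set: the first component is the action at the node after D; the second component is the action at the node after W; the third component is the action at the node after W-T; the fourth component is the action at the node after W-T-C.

10

Eve has 24 pure strategies: In/T/C/N, In/T/C/S, In/T/M/N, In/T/M/S, In/T/L/N, In/T/L/S, In/H/C/N, In/H/C/S, In/H/M/N, In/H/M/S, In/H/L/N, In/H/L/S, Stay/T/C/N, Stay/T/C/S, Stay/T/M/N, Stay/T/M/S, Stay/T/L/N, Stay/T/L/S, Stay/H/C/N, Stay/H/C/S, Stay/H/M/N, Stay/H/M/S, Stay/H/L/N, Stay/H/L/S. Columns: D, W.
{In/T/C/N} → row (-3,4) (-2,3)
{In/T/C/S} → row (-3,4) (1,-1)
{In/T/M/N, In/T/M/S} → row (-3,4) (-1,5)
{In/T/L/N, In/T/L/S} → row (-3,4) (-1,3)
{In/H/C/N, In/H/C/S, In/H/M/N, In/H/M/S, In/H/L/N, In/H/L/S} → row (-3,4) (3,5)
{Stay/T/C/N} → row (4,-3) (-2,3)
{Stay/T/C/S} → row (4,-3) (1,-1)
{Stay/T/M/N, Stay/T/M/S} → row (4,-3) (-1,5)
{Stay/T/L/N, Stay/T/L/S} → row (4,-3) (-1,3)
{Stay/H/C/N, Stay/H/C/S, Stay/H/M/N, Stay/H/M/S, Stay/H/L/N, Stay/H/L/S} → row (4,-3) (3,5)
That's 10 distinct rows out of 24 strategies.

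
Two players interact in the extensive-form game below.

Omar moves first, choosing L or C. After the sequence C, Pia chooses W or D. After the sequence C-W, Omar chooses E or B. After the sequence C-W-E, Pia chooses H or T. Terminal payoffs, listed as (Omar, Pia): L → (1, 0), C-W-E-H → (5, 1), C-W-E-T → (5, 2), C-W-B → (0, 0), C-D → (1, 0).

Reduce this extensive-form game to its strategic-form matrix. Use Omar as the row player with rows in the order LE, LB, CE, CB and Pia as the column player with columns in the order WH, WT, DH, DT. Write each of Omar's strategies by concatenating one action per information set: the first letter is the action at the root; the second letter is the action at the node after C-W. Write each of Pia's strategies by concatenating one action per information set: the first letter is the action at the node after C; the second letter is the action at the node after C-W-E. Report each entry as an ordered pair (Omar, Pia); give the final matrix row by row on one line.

           WH       WT       DH       DT
  LE    (1,0)    (1,0)    (1,0)    (1,0)
  LB    (1,0)    (1,0)    (1,0)    (1,0)
  CE    (5,1)    (5,2)    (1,0)    (1,0)
  CB    (0,0)    (0,0)    (1,0)    (1,0)

LE: (1,0) (1,0) (1,0) (1,0) | LB: (1,0) (1,0) (1,0) (1,0) | CE: (5,1) (5,2) (1,0) (1,0) | CB: (0,0) (0,0) (1,0) (1,0)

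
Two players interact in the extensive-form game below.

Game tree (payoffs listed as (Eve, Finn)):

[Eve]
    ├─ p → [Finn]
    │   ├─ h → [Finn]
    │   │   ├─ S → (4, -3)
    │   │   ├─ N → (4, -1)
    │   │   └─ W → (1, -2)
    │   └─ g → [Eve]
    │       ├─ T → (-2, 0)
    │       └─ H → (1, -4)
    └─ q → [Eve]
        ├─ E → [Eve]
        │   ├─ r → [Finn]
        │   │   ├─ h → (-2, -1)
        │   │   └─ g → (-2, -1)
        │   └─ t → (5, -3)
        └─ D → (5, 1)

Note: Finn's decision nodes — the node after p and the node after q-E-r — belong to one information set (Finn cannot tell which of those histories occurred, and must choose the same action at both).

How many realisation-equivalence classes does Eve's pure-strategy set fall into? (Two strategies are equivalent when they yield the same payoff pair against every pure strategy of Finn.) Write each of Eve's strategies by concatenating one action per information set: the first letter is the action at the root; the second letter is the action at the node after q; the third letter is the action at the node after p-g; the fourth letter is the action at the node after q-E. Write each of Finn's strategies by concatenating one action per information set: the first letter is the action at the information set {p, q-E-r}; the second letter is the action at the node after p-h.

5

Eve has 16 pure strategies: pETr, pETt, pEHr, pEHt, pDTr, pDTt, pDHr, pDHt, qETr, qETt, qEHr, qEHt, qDTr, qDTt, qDHr, qDHt. Columns: hS, hN, hW, gS, gN, gW.
{pETr, pETt, pDTr, pDTt} → row (4,-3) (4,-1) (1,-2) (-2,0) (-2,0) (-2,0)
{pEHr, pEHt, pDHr, pDHt} → row (4,-3) (4,-1) (1,-2) (1,-4) (1,-4) (1,-4)
{qETr, qEHr} → row (-2,-1) (-2,-1) (-2,-1) (-2,-1) (-2,-1) (-2,-1)
{qETt, qEHt} → row (5,-3) (5,-3) (5,-3) (5,-3) (5,-3) (5,-3)
{qDTr, qDTt, qDHr, qDHt} → row (5,1) (5,1) (5,1) (5,1) (5,1) (5,1)
That's 5 distinct rows out of 16 strategies.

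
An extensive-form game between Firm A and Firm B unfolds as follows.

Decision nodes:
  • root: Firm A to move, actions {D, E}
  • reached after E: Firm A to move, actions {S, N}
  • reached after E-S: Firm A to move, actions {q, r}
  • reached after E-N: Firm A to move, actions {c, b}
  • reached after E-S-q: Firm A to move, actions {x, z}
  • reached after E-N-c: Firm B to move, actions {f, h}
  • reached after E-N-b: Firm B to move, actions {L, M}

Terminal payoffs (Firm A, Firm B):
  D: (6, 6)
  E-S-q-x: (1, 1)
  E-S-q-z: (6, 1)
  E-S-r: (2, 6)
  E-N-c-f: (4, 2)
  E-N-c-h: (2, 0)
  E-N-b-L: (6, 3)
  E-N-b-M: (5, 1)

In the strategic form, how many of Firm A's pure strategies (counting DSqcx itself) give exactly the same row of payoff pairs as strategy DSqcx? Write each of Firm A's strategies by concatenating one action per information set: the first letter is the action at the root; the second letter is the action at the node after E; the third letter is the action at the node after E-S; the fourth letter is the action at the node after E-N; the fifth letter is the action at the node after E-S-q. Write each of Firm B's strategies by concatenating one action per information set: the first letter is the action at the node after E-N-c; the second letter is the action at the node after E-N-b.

Row for DSqcx (columns fL, fM, hL, hM): (6,6) (6,6) (6,6) (6,6).
Under DSqcx, Firm A's choice at the node after E and at the node after E-S and at the node after E-N and at the node after E-S-q can never be reached regardless of what Firm B does, so varying those choices leaves every outcome unchanged.
Holding the reachable choices fixed and varying the unreachable ones freely already gives 2 × 2 × 2 × 2 = 16 equivalent strategies.
No other strategy reproduces this row, so those 16 are the full class: DSqcx, DSqcz, DSqbx, DSqbz, DSrcx, DSrcz, DSrbx, DSrbz, DNqcx, DNqcz, DNqbx, DNqbz, DNrcx, DNrcz, DNrbx, DNrbz.

16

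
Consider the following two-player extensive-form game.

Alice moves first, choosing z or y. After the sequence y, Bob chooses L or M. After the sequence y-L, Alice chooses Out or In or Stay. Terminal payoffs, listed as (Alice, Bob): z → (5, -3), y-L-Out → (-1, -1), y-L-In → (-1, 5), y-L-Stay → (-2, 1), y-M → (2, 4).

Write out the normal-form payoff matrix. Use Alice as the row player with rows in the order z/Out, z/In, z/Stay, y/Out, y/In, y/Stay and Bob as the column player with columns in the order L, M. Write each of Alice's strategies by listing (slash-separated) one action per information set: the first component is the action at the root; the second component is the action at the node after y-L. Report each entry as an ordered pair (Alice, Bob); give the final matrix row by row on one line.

              L        M
 z/Out   (5,-3)   (5,-3)
  z/In   (5,-3)   (5,-3)
z/Stay   (5,-3)   (5,-3)
 y/Out  (-1,-1)    (2,4)
  y/In   (-1,5)    (2,4)
y/Stay   (-2,1)    (2,4)

z/Out: (5,-3) (5,-3) | z/In: (5,-3) (5,-3) | z/Stay: (5,-3) (5,-3) | y/Out: (-1,-1) (2,4) | y/In: (-1,5) (2,4) | y/Stay: (-2,1) (2,4)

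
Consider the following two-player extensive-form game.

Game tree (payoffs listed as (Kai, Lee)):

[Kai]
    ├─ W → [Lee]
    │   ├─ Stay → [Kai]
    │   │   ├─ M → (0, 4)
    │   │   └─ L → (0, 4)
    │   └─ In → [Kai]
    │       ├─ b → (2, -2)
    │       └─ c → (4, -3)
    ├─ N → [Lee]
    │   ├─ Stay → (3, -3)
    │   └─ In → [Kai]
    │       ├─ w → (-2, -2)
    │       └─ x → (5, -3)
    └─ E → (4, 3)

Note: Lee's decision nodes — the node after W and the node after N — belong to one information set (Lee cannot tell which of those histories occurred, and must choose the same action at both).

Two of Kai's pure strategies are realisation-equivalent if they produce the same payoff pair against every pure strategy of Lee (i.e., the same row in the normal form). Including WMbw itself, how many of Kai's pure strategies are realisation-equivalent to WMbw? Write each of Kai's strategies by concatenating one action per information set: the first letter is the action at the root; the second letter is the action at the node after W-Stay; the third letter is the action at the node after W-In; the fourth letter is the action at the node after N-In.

4

Row for WMbw (columns Stay, In): (0,4) (2,-2).
Under WMbw, Kai's choice at the node after N-In can never be reached regardless of what Lee does, so varying those choices leaves every outcome unchanged.
Holding the reachable choices fixed and varying the unreachable one freely already gives 2 equivalent strategies.
Checking the remaining rows, WLbw, WLbx also happen to give the same payoffs in every column, bringing the total to 4: WMbw, WMbx, WLbw, WLbx.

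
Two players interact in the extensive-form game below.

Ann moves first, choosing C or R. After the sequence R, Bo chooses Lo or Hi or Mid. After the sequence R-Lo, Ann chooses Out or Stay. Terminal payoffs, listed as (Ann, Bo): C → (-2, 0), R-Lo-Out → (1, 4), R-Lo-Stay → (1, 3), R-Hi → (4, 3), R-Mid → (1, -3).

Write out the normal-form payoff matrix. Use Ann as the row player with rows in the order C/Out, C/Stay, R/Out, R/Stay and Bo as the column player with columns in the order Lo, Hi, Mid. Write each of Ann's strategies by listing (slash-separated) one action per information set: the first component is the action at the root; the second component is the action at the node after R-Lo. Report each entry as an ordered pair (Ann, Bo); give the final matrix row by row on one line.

C/Out: (-2,0) (-2,0) (-2,0) | C/Stay: (-2,0) (-2,0) (-2,0) | R/Out: (1,4) (4,3) (1,-3) | R/Stay: (1,3) (4,3) (1,-3)

             Lo       Hi      Mid
 C/Out   (-2,0)   (-2,0)   (-2,0)
C/Stay   (-2,0)   (-2,0)   (-2,0)
 R/Out    (1,4)    (4,3)   (1,-3)
R/Stay    (1,3)    (4,3)   (1,-3)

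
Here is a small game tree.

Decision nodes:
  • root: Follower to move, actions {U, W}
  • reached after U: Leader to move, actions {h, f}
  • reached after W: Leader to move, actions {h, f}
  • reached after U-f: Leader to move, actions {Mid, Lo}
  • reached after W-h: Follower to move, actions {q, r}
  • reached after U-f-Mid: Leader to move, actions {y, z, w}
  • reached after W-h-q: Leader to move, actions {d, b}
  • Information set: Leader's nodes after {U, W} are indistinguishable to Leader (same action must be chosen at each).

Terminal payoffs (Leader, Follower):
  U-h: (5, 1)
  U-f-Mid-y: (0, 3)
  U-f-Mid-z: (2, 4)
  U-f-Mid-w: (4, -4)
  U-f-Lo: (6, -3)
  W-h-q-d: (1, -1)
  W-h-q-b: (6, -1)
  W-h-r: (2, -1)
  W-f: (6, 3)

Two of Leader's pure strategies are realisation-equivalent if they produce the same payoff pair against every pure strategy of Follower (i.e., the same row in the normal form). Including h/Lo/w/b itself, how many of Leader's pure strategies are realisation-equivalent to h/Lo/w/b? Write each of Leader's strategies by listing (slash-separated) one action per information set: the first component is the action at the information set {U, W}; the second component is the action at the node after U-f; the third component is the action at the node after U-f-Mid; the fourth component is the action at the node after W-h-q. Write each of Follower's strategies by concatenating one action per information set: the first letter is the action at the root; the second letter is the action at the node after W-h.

6

Row for h/Lo/w/b (columns Uq, Ur, Wq, Wr): (5,1) (5,1) (6,-1) (2,-1).
Under h/Lo/w/b, Leader's choice at the node after U-f and at the node after U-f-Mid can never be reached regardless of what Follower does, so varying those choices leaves every outcome unchanged.
Holding the reachable choices fixed and varying the unreachable ones freely already gives 2 × 3 = 6 equivalent strategies.
No other strategy reproduces this row, so those 6 are the full class: h/Mid/y/b, h/Mid/z/b, h/Mid/w/b, h/Lo/y/b, h/Lo/z/b, h/Lo/w/b.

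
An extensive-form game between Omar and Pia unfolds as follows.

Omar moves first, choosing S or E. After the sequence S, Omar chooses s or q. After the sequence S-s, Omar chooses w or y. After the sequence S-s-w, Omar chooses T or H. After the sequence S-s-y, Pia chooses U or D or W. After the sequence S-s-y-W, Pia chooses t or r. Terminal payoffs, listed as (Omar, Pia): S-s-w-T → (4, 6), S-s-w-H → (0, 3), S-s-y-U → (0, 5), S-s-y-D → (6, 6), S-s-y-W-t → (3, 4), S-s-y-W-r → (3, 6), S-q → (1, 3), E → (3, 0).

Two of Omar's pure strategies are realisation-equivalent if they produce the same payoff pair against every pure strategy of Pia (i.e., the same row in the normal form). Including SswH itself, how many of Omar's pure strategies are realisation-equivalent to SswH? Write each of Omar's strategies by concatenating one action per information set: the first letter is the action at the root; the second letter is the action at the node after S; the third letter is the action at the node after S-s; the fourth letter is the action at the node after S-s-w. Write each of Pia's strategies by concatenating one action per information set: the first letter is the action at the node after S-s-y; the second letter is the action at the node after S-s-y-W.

Row for SswH (columns Ut, Ur, Dt, Dr, Wt, Wr): (0,3) (0,3) (0,3) (0,3) (0,3) (0,3).
Every one of Omar's information sets is on the play path for some reply by Pia when Omar follows SswH.
Changing the action at any of them therefore changes at least one column, so only SswH itself gives this row.

1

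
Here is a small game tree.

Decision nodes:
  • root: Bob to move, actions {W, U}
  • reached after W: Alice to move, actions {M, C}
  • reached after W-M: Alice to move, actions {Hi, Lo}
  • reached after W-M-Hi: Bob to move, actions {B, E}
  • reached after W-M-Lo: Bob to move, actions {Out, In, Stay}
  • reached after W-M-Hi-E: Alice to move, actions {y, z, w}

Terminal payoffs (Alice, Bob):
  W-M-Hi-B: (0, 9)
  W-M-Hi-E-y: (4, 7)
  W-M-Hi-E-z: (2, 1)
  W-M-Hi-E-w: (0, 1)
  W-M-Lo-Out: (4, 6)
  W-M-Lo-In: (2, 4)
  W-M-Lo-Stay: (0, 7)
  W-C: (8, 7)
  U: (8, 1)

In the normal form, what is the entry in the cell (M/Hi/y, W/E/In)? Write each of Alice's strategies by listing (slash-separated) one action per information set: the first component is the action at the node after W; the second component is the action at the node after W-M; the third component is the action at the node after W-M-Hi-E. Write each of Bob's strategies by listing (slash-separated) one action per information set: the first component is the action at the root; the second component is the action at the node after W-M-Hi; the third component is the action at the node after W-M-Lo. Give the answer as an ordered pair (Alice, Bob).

(4, 7)

Trace the play path from the root:
  Bob plays W
  Alice plays M at [W]
  Alice plays Hi at [W-M]
  Bob plays E at [W-M-Hi]
  Alice plays y at [W-M-Hi-E]
→ terminal payoff (4, 7).
(Bob's choice at the node after W-M-Lo is never reached on this path, so it doesn't affect the outcome.)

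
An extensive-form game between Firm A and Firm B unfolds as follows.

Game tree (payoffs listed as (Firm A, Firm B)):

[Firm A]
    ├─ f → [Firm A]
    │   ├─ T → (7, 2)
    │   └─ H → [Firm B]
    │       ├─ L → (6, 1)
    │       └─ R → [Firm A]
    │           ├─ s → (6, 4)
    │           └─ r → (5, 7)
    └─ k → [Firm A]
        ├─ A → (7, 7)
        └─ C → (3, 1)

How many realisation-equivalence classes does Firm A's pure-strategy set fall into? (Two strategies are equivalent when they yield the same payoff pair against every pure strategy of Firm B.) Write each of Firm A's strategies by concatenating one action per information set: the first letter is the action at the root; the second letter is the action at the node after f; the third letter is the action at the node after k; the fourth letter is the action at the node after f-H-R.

5

Firm A has 16 pure strategies: fTAs, fTAr, fTCs, fTCr, fHAs, fHAr, fHCs, fHCr, kTAs, kTAr, kTCs, kTCr, kHAs, kHAr, kHCs, kHCr. Columns: L, R.
{fTAs, fTAr, fTCs, fTCr} → row (7,2) (7,2)
{fHAs, fHCs} → row (6,1) (6,4)
{fHAr, fHCr} → row (6,1) (5,7)
{kTAs, kTAr, kHAs, kHAr} → row (7,7) (7,7)
{kTCs, kTCr, kHCs, kHCr} → row (3,1) (3,1)
That's 5 distinct rows out of 16 strategies.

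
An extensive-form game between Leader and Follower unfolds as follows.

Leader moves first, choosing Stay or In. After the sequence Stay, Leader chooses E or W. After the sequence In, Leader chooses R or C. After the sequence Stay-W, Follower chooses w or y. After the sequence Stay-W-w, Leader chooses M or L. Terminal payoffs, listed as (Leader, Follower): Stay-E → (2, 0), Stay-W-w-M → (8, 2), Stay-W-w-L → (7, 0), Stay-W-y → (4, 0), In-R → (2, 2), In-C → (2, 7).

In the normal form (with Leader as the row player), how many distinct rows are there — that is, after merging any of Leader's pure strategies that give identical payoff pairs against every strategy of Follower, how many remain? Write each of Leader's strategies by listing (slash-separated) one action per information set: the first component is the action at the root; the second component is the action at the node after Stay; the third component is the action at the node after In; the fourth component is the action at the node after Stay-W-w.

5

Leader has 16 pure strategies: Stay/E/R/M, Stay/E/R/L, Stay/E/C/M, Stay/E/C/L, Stay/W/R/M, Stay/W/R/L, Stay/W/C/M, Stay/W/C/L, In/E/R/M, In/E/R/L, In/E/C/M, In/E/C/L, In/W/R/M, In/W/R/L, In/W/C/M, In/W/C/L. Columns: w, y.
{Stay/E/R/M, Stay/E/R/L, Stay/E/C/M, Stay/E/C/L} → row (2,0) (2,0)
{Stay/W/R/M, Stay/W/C/M} → row (8,2) (4,0)
{Stay/W/R/L, Stay/W/C/L} → row (7,0) (4,0)
{In/E/R/M, In/E/R/L, In/W/R/M, In/W/R/L} → row (2,2) (2,2)
{In/E/C/M, In/E/C/L, In/W/C/M, In/W/C/L} → row (2,7) (2,7)
That's 5 distinct rows out of 16 strategies.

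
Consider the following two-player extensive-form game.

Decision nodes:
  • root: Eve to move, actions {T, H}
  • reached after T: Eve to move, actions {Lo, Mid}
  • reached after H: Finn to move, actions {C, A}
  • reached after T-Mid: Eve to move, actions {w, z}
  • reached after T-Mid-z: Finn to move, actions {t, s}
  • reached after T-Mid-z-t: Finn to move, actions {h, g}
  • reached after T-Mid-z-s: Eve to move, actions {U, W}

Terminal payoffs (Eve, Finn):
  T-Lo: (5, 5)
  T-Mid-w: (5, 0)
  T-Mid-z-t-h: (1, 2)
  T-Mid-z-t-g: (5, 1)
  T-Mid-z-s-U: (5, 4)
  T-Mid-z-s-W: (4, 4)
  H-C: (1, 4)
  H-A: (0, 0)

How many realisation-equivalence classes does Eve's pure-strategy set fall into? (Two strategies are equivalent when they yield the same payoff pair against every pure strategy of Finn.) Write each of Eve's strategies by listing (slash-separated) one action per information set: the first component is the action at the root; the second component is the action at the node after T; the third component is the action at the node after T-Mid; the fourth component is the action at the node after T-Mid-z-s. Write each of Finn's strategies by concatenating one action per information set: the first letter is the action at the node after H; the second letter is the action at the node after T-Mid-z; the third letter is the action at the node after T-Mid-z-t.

5

Eve has 16 pure strategies: T/Lo/w/U, T/Lo/w/W, T/Lo/z/U, T/Lo/z/W, T/Mid/w/U, T/Mid/w/W, T/Mid/z/U, T/Mid/z/W, H/Lo/w/U, H/Lo/w/W, H/Lo/z/U, H/Lo/z/W, H/Mid/w/U, H/Mid/w/W, H/Mid/z/U, H/Mid/z/W. Columns: Cth, Ctg, Csh, Csg, Ath, Atg, Ash, Asg.
{T/Lo/w/U, T/Lo/w/W, T/Lo/z/U, T/Lo/z/W} → row (5,5) (5,5) (5,5) (5,5) (5,5) (5,5) (5,5) (5,5)
{T/Mid/w/U, T/Mid/w/W} → row (5,0) (5,0) (5,0) (5,0) (5,0) (5,0) (5,0) (5,0)
{T/Mid/z/U} → row (1,2) (5,1) (5,4) (5,4) (1,2) (5,1) (5,4) (5,4)
{T/Mid/z/W} → row (1,2) (5,1) (4,4) (4,4) (1,2) (5,1) (4,4) (4,4)
{H/Lo/w/U, H/Lo/w/W, H/Lo/z/U, H/Lo/z/W, H/Mid/w/U, H/Mid/w/W, H/Mid/z/U, H/Mid/z/W} → row (1,4) (1,4) (1,4) (1,4) (0,0) (0,0) (0,0) (0,0)
That's 5 distinct rows out of 16 strategies.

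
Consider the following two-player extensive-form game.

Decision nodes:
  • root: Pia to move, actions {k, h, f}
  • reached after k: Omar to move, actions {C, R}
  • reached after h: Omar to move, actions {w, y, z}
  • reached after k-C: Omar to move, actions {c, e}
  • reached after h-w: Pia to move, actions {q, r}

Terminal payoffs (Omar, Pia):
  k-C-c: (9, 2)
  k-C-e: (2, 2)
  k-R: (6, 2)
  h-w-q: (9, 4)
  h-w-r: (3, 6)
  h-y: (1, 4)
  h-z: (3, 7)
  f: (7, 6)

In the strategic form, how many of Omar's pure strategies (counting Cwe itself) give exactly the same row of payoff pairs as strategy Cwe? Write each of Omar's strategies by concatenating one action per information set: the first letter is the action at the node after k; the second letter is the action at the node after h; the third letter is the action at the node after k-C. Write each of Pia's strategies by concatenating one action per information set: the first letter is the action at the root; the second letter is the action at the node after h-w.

1

Row for Cwe (columns kq, kr, hq, hr, fq, fr): (2,2) (2,2) (9,4) (3,6) (7,6) (7,6).
Every one of Omar's information sets is on the play path for some reply by Pia when Omar follows Cwe.
Changing the action at any of them therefore changes at least one column, so only Cwe itself gives this row.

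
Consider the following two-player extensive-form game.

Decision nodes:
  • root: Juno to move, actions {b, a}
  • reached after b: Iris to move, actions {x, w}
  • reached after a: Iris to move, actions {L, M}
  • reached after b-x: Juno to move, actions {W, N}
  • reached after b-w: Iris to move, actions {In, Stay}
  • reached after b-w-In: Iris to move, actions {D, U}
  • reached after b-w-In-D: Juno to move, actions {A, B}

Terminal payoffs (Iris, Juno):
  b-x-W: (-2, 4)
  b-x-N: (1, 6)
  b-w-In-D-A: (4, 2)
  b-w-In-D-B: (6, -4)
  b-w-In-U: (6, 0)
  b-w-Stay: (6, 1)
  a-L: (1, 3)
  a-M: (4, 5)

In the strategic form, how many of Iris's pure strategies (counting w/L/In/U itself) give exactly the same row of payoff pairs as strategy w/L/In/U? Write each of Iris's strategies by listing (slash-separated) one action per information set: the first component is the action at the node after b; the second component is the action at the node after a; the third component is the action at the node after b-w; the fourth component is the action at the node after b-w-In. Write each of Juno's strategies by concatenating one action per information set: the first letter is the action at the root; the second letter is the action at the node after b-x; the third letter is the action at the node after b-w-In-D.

1

Row for w/L/In/U (columns bWA, bWB, bNA, bNB, aWA, aWB, aNA, aNB): (6,0) (6,0) (6,0) (6,0) (1,3) (1,3) (1,3) (1,3).
Every one of Iris's information sets is on the play path for some reply by Juno when Iris follows w/L/In/U.
Changing the action at any of them therefore changes at least one column, so only w/L/In/U itself gives this row.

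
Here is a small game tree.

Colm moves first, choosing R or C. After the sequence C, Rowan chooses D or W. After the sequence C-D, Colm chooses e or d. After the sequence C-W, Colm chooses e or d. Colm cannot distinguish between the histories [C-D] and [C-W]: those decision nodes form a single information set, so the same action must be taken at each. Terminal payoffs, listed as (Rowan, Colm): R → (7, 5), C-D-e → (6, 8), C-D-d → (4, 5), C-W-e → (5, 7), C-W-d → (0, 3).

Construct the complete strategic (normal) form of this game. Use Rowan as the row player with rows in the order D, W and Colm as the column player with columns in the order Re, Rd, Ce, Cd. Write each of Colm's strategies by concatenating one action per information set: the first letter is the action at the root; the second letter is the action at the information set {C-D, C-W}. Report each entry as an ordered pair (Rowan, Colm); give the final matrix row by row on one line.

D: (7,5) (7,5) (6,8) (4,5) | W: (7,5) (7,5) (5,7) (0,3)

           Re       Rd       Ce       Cd
   D    (7,5)    (7,5)    (6,8)    (4,5)
   W    (7,5)    (7,5)    (5,7)    (0,3)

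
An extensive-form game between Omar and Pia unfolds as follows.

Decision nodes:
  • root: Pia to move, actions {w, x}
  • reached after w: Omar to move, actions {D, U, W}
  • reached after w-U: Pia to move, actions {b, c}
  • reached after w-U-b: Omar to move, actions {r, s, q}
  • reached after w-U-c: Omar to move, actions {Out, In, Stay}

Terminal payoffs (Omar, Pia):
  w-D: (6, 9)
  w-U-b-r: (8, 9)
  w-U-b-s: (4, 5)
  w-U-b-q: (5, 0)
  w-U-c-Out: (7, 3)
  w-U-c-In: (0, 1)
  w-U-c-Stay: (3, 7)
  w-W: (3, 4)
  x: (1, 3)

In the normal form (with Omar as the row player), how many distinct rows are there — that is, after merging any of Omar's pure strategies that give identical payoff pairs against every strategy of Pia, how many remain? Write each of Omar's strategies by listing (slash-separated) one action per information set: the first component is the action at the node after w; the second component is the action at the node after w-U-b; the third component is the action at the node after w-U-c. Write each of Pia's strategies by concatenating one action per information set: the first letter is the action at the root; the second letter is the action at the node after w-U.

Omar has 27 pure strategies: D/r/Out, D/r/In, D/r/Stay, D/s/Out, D/s/In, D/s/Stay, D/q/Out, D/q/In, D/q/Stay, U/r/Out, U/r/In, U/r/Stay, U/s/Out, U/s/In, U/s/Stay, U/q/Out, U/q/In, U/q/Stay, W/r/Out, W/r/In, W/r/Stay, W/s/Out, W/s/In, W/s/Stay, W/q/Out, W/q/In, W/q/Stay. Columns: wb, wc, xb, xc.
{D/r/Out, D/r/In, D/r/Stay, D/s/Out, D/s/In, D/s/Stay, D/q/Out, D/q/In, D/q/Stay} → row (6,9) (6,9) (1,3) (1,3)
{U/r/Out} → row (8,9) (7,3) (1,3) (1,3)
{U/r/In} → row (8,9) (0,1) (1,3) (1,3)
{U/r/Stay} → row (8,9) (3,7) (1,3) (1,3)
{U/s/Out} → row (4,5) (7,3) (1,3) (1,3)
{U/s/In} → row (4,5) (0,1) (1,3) (1,3)
{U/s/Stay} → row (4,5) (3,7) (1,3) (1,3)
{U/q/Out} → row (5,0) (7,3) (1,3) (1,3)
{U/q/In} → row (5,0) (0,1) (1,3) (1,3)
{U/q/Stay} → row (5,0) (3,7) (1,3) (1,3)
{W/r/Out, W/r/In, W/r/Stay, W/s/Out, W/s/In, W/s/Stay, W/q/Out, W/q/In, W/q/Stay} → row (3,4) (3,4) (1,3) (1,3)
That's 11 distinct rows out of 27 strategies.

11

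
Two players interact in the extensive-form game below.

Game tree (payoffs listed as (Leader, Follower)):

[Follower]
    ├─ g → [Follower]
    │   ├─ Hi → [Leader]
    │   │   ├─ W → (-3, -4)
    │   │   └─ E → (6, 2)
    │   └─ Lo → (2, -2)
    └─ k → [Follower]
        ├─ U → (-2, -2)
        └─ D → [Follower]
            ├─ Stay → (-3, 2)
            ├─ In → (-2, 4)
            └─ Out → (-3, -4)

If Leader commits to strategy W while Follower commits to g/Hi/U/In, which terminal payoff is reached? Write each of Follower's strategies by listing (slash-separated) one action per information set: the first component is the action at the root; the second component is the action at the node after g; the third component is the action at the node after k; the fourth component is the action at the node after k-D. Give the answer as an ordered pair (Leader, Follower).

Trace the play path from the root:
  Follower plays g
  Follower plays Hi at [g]
  Leader plays W at [g-Hi]
→ terminal payoff (-3, -4).
(Follower's choice at the node after k is never reached on this path, so it doesn't affect the outcome.)

(-3, -4)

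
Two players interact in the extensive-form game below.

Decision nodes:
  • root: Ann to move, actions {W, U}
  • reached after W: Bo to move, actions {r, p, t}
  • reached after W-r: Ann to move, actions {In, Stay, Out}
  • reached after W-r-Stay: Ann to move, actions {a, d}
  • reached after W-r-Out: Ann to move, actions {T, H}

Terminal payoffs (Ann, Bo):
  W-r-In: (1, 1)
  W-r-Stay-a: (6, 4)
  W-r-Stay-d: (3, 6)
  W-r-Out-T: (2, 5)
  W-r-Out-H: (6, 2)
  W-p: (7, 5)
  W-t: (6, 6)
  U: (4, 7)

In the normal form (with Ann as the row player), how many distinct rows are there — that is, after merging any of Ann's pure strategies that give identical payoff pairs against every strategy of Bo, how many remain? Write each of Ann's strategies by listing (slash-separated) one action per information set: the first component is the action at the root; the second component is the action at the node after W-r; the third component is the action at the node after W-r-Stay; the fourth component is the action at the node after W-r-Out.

Ann has 24 pure strategies: W/In/a/T, W/In/a/H, W/In/d/T, W/In/d/H, W/Stay/a/T, W/Stay/a/H, W/Stay/d/T, W/Stay/d/H, W/Out/a/T, W/Out/a/H, W/Out/d/T, W/Out/d/H, U/In/a/T, U/In/a/H, U/In/d/T, U/In/d/H, U/Stay/a/T, U/Stay/a/H, U/Stay/d/T, U/Stay/d/H, U/Out/a/T, U/Out/a/H, U/Out/d/T, U/Out/d/H. Columns: r, p, t.
{W/In/a/T, W/In/a/H, W/In/d/T, W/In/d/H} → row (1,1) (7,5) (6,6)
{W/Stay/a/T, W/Stay/a/H} → row (6,4) (7,5) (6,6)
{W/Stay/d/T, W/Stay/d/H} → row (3,6) (7,5) (6,6)
{W/Out/a/T, W/Out/d/T} → row (2,5) (7,5) (6,6)
{W/Out/a/H, W/Out/d/H} → row (6,2) (7,5) (6,6)
{U/In/a/T, U/In/a/H, U/In/d/T, U/In/d/H, U/Stay/a/T, U/Stay/a/H, U/Stay/d/T, U/Stay/d/H, U/Out/a/T, U/Out/a/H, U/Out/d/T, U/Out/d/H} → row (4,7) (4,7) (4,7)
That's 6 distinct rows out of 24 strategies.

6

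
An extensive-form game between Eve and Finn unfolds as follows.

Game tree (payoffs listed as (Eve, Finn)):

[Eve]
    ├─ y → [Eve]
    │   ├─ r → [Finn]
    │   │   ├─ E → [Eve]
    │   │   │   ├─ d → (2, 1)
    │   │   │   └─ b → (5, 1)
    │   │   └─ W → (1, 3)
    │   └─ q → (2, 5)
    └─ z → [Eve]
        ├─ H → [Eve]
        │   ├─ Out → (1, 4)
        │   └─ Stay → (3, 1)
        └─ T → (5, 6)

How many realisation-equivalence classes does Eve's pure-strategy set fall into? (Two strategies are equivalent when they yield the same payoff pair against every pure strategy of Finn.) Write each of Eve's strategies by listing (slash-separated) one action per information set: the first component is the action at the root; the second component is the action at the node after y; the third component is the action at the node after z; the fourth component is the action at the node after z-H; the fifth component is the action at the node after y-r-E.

6

Eve has 32 pure strategies: y/r/H/Out/d, y/r/H/Out/b, y/r/H/Stay/d, y/r/H/Stay/b, y/r/T/Out/d, y/r/T/Out/b, y/r/T/Stay/d, y/r/T/Stay/b, y/q/H/Out/d, y/q/H/Out/b, y/q/H/Stay/d, y/q/H/Stay/b, y/q/T/Out/d, y/q/T/Out/b, y/q/T/Stay/d, y/q/T/Stay/b, z/r/H/Out/d, z/r/H/Out/b, z/r/H/Stay/d, z/r/H/Stay/b, z/r/T/Out/d, z/r/T/Out/b, z/r/T/Stay/d, z/r/T/Stay/b, z/q/H/Out/d, z/q/H/Out/b, z/q/H/Stay/d, z/q/H/Stay/b, z/q/T/Out/d, z/q/T/Out/b, z/q/T/Stay/d, z/q/T/Stay/b. Columns: E, W.
{y/r/H/Out/d, y/r/H/Stay/d, y/r/T/Out/d, y/r/T/Stay/d} → row (2,1) (1,3)
{y/r/H/Out/b, y/r/H/Stay/b, y/r/T/Out/b, y/r/T/Stay/b} → row (5,1) (1,3)
{y/q/H/Out/d, y/q/H/Out/b, y/q/H/Stay/d, y/q/H/Stay/b, y/q/T/Out/d, y/q/T/Out/b, y/q/T/Stay/d, y/q/T/Stay/b} → row (2,5) (2,5)
{z/r/H/Out/d, z/r/H/Out/b, z/q/H/Out/d, z/q/H/Out/b} → row (1,4) (1,4)
{z/r/H/Stay/d, z/r/H/Stay/b, z/q/H/Stay/d, z/q/H/Stay/b} → row (3,1) (3,1)
{z/r/T/Out/d, z/r/T/Out/b, z/r/T/Stay/d, z/r/T/Stay/b, z/q/T/Out/d, z/q/T/Out/b, z/q/T/Stay/d, z/q/T/Stay/b} → row (5,6) (5,6)
That's 6 distinct rows out of 32 strategies.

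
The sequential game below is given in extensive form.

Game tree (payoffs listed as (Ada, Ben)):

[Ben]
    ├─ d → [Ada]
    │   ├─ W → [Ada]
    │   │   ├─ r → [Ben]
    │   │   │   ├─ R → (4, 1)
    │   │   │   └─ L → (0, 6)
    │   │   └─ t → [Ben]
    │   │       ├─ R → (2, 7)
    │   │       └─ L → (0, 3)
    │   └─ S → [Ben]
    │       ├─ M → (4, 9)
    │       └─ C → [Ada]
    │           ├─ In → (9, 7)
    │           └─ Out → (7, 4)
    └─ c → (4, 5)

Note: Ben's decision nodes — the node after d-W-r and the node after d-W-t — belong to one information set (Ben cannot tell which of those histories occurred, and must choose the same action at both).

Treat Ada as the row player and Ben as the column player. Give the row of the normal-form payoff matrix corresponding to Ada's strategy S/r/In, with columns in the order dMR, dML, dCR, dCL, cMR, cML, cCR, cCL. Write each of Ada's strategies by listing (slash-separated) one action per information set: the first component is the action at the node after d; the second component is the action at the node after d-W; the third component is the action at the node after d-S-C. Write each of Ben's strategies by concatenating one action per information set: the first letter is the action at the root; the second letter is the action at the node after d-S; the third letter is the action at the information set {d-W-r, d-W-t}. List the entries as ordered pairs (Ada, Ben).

(4,9) (4,9) (9,7) (9,7) (4,5) (4,5) (4,5) (4,5)

vs dMR: Ben plays d → Ada plays S at [d] → Ben plays M at [d-S] → (4, 9)
vs dML: Ben plays d → Ada plays S at [d] → Ben plays M at [d-S] → (4, 9)
vs dCR: Ben plays d → Ada plays S at [d] → Ben plays C at [d-S] → Ada plays In at [d-S-C] → (9, 7)
vs dCL: Ben plays d → Ada plays S at [d] → Ben plays C at [d-S] → Ada plays In at [d-S-C] → (9, 7)
vs cMR: Ben plays c → (4, 5)
vs cML: Ben plays c → (4, 5)
vs cCR: Ben plays c → (4, 5)
vs cCL: Ben plays c → (4, 5)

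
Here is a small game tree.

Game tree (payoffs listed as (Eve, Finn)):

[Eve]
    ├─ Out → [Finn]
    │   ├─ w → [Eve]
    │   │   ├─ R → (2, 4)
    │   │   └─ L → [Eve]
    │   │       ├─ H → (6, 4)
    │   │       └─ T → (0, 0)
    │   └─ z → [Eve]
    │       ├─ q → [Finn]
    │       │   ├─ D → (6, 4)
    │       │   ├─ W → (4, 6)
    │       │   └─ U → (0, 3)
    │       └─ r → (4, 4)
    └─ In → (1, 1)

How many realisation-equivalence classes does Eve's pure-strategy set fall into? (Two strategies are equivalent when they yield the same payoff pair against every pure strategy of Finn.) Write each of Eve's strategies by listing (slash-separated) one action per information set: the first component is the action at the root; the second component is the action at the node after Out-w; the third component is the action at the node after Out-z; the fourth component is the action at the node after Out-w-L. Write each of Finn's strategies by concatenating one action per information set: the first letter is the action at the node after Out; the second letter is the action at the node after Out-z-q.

7

Eve has 16 pure strategies: Out/R/q/H, Out/R/q/T, Out/R/r/H, Out/R/r/T, Out/L/q/H, Out/L/q/T, Out/L/r/H, Out/L/r/T, In/R/q/H, In/R/q/T, In/R/r/H, In/R/r/T, In/L/q/H, In/L/q/T, In/L/r/H, In/L/r/T. Columns: wD, wW, wU, zD, zW, zU.
{Out/R/q/H, Out/R/q/T} → row (2,4) (2,4) (2,4) (6,4) (4,6) (0,3)
{Out/R/r/H, Out/R/r/T} → row (2,4) (2,4) (2,4) (4,4) (4,4) (4,4)
{Out/L/q/H} → row (6,4) (6,4) (6,4) (6,4) (4,6) (0,3)
{Out/L/q/T} → row (0,0) (0,0) (0,0) (6,4) (4,6) (0,3)
{Out/L/r/H} → row (6,4) (6,4) (6,4) (4,4) (4,4) (4,4)
{Out/L/r/T} → row (0,0) (0,0) (0,0) (4,4) (4,4) (4,4)
{In/R/q/H, In/R/q/T, In/R/r/H, In/R/r/T, In/L/q/H, In/L/q/T, In/L/r/H, In/L/r/T} → row (1,1) (1,1) (1,1) (1,1) (1,1) (1,1)
That's 7 distinct rows out of 16 strategies.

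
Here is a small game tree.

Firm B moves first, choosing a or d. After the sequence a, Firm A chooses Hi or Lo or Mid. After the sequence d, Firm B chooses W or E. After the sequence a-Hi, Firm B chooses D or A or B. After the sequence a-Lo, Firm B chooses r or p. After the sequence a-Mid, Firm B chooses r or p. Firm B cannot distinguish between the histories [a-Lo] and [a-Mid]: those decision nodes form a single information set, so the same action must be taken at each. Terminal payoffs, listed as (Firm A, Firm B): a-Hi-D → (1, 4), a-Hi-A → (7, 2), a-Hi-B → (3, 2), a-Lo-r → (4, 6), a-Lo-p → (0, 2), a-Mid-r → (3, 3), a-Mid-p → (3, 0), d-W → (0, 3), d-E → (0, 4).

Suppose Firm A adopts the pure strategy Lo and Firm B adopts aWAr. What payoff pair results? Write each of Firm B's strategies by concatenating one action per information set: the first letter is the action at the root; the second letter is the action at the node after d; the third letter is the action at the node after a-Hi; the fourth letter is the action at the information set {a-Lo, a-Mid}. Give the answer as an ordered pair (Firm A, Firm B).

Trace the play path from the root:
  Firm B plays a
  Firm A plays Lo at [a]
  Firm B plays r at [a-Lo]
→ terminal payoff (4, 6).
(Firm B's choice at the node after d is never reached on this path, so it doesn't affect the outcome.)

(4, 6)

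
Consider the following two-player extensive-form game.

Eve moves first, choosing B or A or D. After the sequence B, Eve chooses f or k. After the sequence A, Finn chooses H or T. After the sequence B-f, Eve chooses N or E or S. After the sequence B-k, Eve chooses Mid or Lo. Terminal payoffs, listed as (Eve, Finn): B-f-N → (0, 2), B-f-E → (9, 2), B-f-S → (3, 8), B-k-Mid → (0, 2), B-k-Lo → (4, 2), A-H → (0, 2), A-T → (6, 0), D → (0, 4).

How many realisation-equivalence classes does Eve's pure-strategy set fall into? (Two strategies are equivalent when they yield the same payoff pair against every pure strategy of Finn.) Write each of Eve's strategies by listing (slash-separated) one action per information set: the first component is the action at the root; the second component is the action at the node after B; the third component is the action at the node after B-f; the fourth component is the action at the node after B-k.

6

Eve has 36 pure strategies: B/f/N/Mid, B/f/N/Lo, B/f/E/Mid, B/f/E/Lo, B/f/S/Mid, B/f/S/Lo, B/k/N/Mid, B/k/N/Lo, B/k/E/Mid, B/k/E/Lo, B/k/S/Mid, B/k/S/Lo, A/f/N/Mid, A/f/N/Lo, A/f/E/Mid, A/f/E/Lo, A/f/S/Mid, A/f/S/Lo, A/k/N/Mid, A/k/N/Lo, A/k/E/Mid, A/k/E/Lo, A/k/S/Mid, A/k/S/Lo, D/f/N/Mid, D/f/N/Lo, D/f/E/Mid, D/f/E/Lo, D/f/S/Mid, D/f/S/Lo, D/k/N/Mid, D/k/N/Lo, D/k/E/Mid, D/k/E/Lo, D/k/S/Mid, D/k/S/Lo. Columns: H, T.
{B/f/N/Mid, B/f/N/Lo, B/k/N/Mid, B/k/E/Mid, B/k/S/Mid} → row (0,2) (0,2)
{B/f/E/Mid, B/f/E/Lo} → row (9,2) (9,2)
{B/f/S/Mid, B/f/S/Lo} → row (3,8) (3,8)
{B/k/N/Lo, B/k/E/Lo, B/k/S/Lo} → row (4,2) (4,2)
{A/f/N/Mid, A/f/N/Lo, A/f/E/Mid, A/f/E/Lo, A/f/S/Mid, A/f/S/Lo, A/k/N/Mid, A/k/N/Lo, A/k/E/Mid, A/k/E/Lo, A/k/S/Mid, A/k/S/Lo} → row (0,2) (6,0)
{D/f/N/Mid, D/f/N/Lo, D/f/E/Mid, D/f/E/Lo, D/f/S/Mid, D/f/S/Lo, D/k/N/Mid, D/k/N/Lo, D/k/E/Mid, D/k/E/Lo, D/k/S/Mid, D/k/S/Lo} → row (0,4) (0,4)
That's 6 distinct rows out of 36 strategies.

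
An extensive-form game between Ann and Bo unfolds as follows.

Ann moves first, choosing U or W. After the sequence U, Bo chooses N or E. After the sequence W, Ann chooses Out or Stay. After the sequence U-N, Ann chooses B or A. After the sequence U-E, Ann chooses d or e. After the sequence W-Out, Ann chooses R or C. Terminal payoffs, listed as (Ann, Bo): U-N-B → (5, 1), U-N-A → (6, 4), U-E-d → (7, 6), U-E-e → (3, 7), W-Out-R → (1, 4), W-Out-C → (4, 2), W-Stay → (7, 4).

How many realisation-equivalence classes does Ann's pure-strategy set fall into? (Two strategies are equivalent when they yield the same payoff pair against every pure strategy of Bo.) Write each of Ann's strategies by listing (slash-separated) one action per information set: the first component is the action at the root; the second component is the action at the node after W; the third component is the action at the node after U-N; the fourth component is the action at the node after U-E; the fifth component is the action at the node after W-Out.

Ann has 32 pure strategies: U/Out/B/d/R, U/Out/B/d/C, U/Out/B/e/R, U/Out/B/e/C, U/Out/A/d/R, U/Out/A/d/C, U/Out/A/e/R, U/Out/A/e/C, U/Stay/B/d/R, U/Stay/B/d/C, U/Stay/B/e/R, U/Stay/B/e/C, U/Stay/A/d/R, U/Stay/A/d/C, U/Stay/A/e/R, U/Stay/A/e/C, W/Out/B/d/R, W/Out/B/d/C, W/Out/B/e/R, W/Out/B/e/C, W/Out/A/d/R, W/Out/A/d/C, W/Out/A/e/R, W/Out/A/e/C, W/Stay/B/d/R, W/Stay/B/d/C, W/Stay/B/e/R, W/Stay/B/e/C, W/Stay/A/d/R, W/Stay/A/d/C, W/Stay/A/e/R, W/Stay/A/e/C. Columns: N, E.
{U/Out/B/d/R, U/Out/B/d/C, U/Stay/B/d/R, U/Stay/B/d/C} → row (5,1) (7,6)
{U/Out/B/e/R, U/Out/B/e/C, U/Stay/B/e/R, U/Stay/B/e/C} → row (5,1) (3,7)
{U/Out/A/d/R, U/Out/A/d/C, U/Stay/A/d/R, U/Stay/A/d/C} → row (6,4) (7,6)
{U/Out/A/e/R, U/Out/A/e/C, U/Stay/A/e/R, U/Stay/A/e/C} → row (6,4) (3,7)
{W/Out/B/d/R, W/Out/B/e/R, W/Out/A/d/R, W/Out/A/e/R} → row (1,4) (1,4)
{W/Out/B/d/C, W/Out/B/e/C, W/Out/A/d/C, W/Out/A/e/C} → row (4,2) (4,2)
{W/Stay/B/d/R, W/Stay/B/d/C, W/Stay/B/e/R, W/Stay/B/e/C, W/Stay/A/d/R, W/Stay/A/d/C, W/Stay/A/e/R, W/Stay/A/e/C} → row (7,4) (7,4)
That's 7 distinct rows out of 32 strategies.

7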